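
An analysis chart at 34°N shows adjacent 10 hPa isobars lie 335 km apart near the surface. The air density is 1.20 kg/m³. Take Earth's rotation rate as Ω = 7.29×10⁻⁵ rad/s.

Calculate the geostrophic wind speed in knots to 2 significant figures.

59 knots

Coriolis parameter at 34°N:
f = 2Ω sin φ = 2 × 7.29×10⁻⁵ × sin 34° = 8.15×10⁻⁵ s⁻¹
Pressure gradient: |∂P/∂n| = 1000 Pa / 335000 m = 2.99×10⁻³ Pa/m
Geostrophic balance (pressure-gradient force = Coriolis force):
V_g = (1/(fρ)) |∂P/∂n| = 2.99×10⁻³ / (8.15×10⁻⁵ × 1.20) = 30.5 m/s
Converting: 30.5 m/s × 1.944 = 59 knots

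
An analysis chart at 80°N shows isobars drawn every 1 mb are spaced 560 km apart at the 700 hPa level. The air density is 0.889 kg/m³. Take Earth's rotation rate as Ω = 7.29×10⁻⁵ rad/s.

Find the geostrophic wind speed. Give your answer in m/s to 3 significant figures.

1.40 m/s

Coriolis parameter at 80°N:
f = 2Ω sin φ = 2 × 7.29×10⁻⁵ × sin 80° = 1.44×10⁻⁴ s⁻¹
Pressure gradient: |∂P/∂n| = 100 Pa / 560000 m = 1.79×10⁻⁴ Pa/m
Geostrophic balance (pressure-gradient force = Coriolis force):
V_g = (1/(fρ)) |∂P/∂n| = 1.79×10⁻⁴ / (1.44×10⁻⁴ × 0.889) = 1.40 m/s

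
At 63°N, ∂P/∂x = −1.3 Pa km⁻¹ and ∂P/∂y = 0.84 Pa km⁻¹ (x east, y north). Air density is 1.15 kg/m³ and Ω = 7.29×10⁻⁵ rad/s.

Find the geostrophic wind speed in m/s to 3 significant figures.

10.4 m/s

Coriolis parameter at 63°N:
f = 2Ω sin φ = 2 × 7.29×10⁻⁵ × sin 63° = 1.30×10⁻⁴ s⁻¹
Component geostrophic relations (x east, y north):
u_g = −(1/(fρ)) ∂P/∂y,  v_g = (1/(fρ)) ∂P/∂x
u_g = −(0.84×10⁻³)/(1.30×10⁻⁴ × 1.15) = −5.62 m/s;  v_g = (−1.3×10⁻³)/(1.30×10⁻⁴ × 1.15) = −8.70 m/s
|V_g| = √(u_g² + v_g²) = 10.4 m/s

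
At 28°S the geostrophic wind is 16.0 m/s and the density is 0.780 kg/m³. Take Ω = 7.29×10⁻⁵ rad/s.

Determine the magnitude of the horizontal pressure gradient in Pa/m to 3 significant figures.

8.54×10⁻⁴ Pa/m

Coriolis parameter at 28°S:
f = 2Ω sin φ = 2 × 7.29×10⁻⁵ × sin 28° = 6.84×10⁻⁵ s⁻¹
Geostrophic balance rearranged: |∂P/∂n| = f ρ V_g
|∂P/∂n| = 6.84×10⁻⁵ × 0.780 × 16.0 = 8.54×10⁻⁴ Pa/m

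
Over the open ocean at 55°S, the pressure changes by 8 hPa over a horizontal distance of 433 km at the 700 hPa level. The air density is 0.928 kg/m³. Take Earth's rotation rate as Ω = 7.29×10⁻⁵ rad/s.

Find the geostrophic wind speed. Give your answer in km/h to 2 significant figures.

Coriolis parameter at 55°S:
f = 2Ω sin φ = 2 × 7.29×10⁻⁵ × sin 55° = 1.19×10⁻⁴ s⁻¹
Pressure gradient: |∂P/∂n| = 800 Pa / 433000 m = 1.85×10⁻³ Pa/m
Geostrophic balance (pressure-gradient force = Coriolis force):
V_g = (1/(fρ)) |∂P/∂n| = 1.85×10⁻³ / (1.19×10⁻⁴ × 0.928) = 16.7 m/s
Converting: 16.7 m/s × 3.6 = 60 km/h

60 km/h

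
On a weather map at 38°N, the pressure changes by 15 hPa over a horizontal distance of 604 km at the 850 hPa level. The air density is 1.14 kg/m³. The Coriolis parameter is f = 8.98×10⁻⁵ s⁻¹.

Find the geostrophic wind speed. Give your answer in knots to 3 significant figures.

47.2 knots

Pressure gradient: |∂P/∂n| = 1500 Pa / 604000 m = 2.48×10⁻³ Pa/m
Geostrophic balance (pressure-gradient force = Coriolis force):
V_g = (1/(fρ)) |∂P/∂n| = 2.48×10⁻³ / (8.98×10⁻⁵ × 1.14) = 24.3 m/s
Converting: 24.3 m/s × 1.944 = 47.2 knots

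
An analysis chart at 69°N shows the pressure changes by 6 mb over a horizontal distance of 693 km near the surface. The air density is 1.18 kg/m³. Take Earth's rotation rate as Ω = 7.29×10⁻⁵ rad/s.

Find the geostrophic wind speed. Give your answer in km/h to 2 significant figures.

Coriolis parameter at 69°N:
f = 2Ω sin φ = 2 × 7.29×10⁻⁵ × sin 69° = 1.36×10⁻⁴ s⁻¹
Pressure gradient: |∂P/∂n| = 600 Pa / 693000 m = 8.66×10⁻⁴ Pa/m
Geostrophic balance (pressure-gradient force = Coriolis force):
V_g = (1/(fρ)) |∂P/∂n| = 8.66×10⁻⁴ / (1.36×10⁻⁴ × 1.18) = 5.39 m/s
Converting: 5.39 m/s × 3.6 = 19 km/h

19 km/h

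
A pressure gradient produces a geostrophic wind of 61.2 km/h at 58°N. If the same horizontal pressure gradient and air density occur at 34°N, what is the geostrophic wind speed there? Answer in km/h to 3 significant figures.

92.8 km/h

With the same pressure gradient and density, V_g ∝ 1/f ∝ 1/sin φ.
V₂ = V₁ · sin φ₁ / sin φ₂ = 61.2 × sin 58° / sin 34°
V₂ = 61.2 × 0.8480/0.5592 = 92.8 km/h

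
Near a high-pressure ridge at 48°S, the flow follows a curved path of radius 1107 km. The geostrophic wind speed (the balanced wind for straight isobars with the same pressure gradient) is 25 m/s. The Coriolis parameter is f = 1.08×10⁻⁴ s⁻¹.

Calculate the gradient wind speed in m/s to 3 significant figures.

35.6 m/s

Around a high, pressure-gradient force acts outward with centrifugal, so Coriolis balances both:
fV = (1/ρ)|∂P/∂n| + V²/R  →  V² − fR·V + fR·V_g = 0
With fR = 1.08×10⁻⁴ × 1107×10³ m = 120 m/s:
V = [fR − √((fR)² − 4 fR V_g)]/2 = [120 − √(120² − 4×120×25)]/2 = 35.6 m/s
Supergeostrophic (V > V_g = 25 m/s), as expected around a high.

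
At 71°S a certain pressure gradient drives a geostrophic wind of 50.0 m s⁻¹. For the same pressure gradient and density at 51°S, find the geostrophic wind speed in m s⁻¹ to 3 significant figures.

With the same pressure gradient and density, V_g ∝ 1/f ∝ 1/sin φ.
V₂ = V₁ · sin φ₁ / sin φ₂ = 50.0 × sin 71° / sin 51°
V₂ = 50.0 × 0.9455/0.7771 = 60.8 m s⁻¹

60.8 m s⁻¹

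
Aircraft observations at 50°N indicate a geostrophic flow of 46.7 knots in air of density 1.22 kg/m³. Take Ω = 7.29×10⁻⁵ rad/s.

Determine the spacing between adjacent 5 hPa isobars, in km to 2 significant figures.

Coriolis parameter at 50°N:
f = 2Ω sin φ = 2 × 7.29×10⁻⁵ × sin 50° = 1.12×10⁻⁴ s⁻¹
Wind speed in SI: 46.7 knots = 24.0 m/s
Geostrophic balance rearranged: |∂P/∂n| = f ρ V_g
|∂P/∂n| = 1.12×10⁻⁴ × 1.22 × 24.0 = 3.27×10⁻³ Pa/m
Isobar spacing: Δn = ΔP/|∂P/∂n| = 500 Pa / 3.27×10⁻³ Pa/m = 152737 m ≈ 150 km

150 km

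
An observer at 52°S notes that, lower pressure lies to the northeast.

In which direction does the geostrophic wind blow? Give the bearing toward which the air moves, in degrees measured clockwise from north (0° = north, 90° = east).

315°

The pressure-gradient force points toward the northeast (bearing 045°).
Geostrophic balance: in the Southern Hemisphere the Coriolis force deflects motion to the left, so the geostrophic wind blows 90° to the left of the pressure-gradient force (low pressure on the right).
Rotating 045° by 90° counterclockwise gives 315° — the wind blows toward the northwest.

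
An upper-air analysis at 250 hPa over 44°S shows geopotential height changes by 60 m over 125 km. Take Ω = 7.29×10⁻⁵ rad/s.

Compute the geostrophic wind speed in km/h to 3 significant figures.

167 km/h

Coriolis parameter at 44°S:
f = 2Ω sin φ = 2 × 7.29×10⁻⁵ × sin 44° = 1.01×10⁻⁴ s⁻¹
Height gradient: |∂Z/∂n| = 60 m / 125000 m = 4.80×10⁻⁴
On a pressure surface, geostrophic balance gives V_g = (g/f)|∂Z/∂n|:
V_g = 9.81 × 4.80×10⁻⁴ / 1.01×10⁻⁴ = 46.5 m/s
Converting: 46.5 m/s × 3.6 = 167 km/h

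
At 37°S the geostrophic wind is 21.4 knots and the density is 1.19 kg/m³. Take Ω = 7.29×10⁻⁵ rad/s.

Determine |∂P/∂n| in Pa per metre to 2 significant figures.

1.1×10⁻³ Pa/m

Coriolis parameter at 37°S:
f = 2Ω sin φ = 2 × 7.29×10⁻⁵ × sin 37° = 8.77×10⁻⁵ s⁻¹
Wind speed in SI: 21.4 knots = 11.0 m/s
Geostrophic balance rearranged: |∂P/∂n| = f ρ V_g
|∂P/∂n| = 8.77×10⁻⁵ × 1.19 × 11.0 = 1.15×10⁻³ Pa/m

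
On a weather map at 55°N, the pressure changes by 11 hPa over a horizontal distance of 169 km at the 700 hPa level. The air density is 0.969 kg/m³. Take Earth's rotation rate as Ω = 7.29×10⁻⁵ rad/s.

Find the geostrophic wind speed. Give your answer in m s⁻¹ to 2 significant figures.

56 m s⁻¹

Coriolis parameter at 55°N:
f = 2Ω sin φ = 2 × 7.29×10⁻⁵ × sin 55° = 1.19×10⁻⁴ s⁻¹
Pressure gradient: |∂P/∂n| = 1100 Pa / 169000 m = 6.51×10⁻³ Pa/m
Geostrophic balance (pressure-gradient force = Coriolis force):
V_g = (1/(fρ)) |∂P/∂n| = 6.51×10⁻³ / (1.19×10⁻⁴ × 0.969) = 56.2 m/s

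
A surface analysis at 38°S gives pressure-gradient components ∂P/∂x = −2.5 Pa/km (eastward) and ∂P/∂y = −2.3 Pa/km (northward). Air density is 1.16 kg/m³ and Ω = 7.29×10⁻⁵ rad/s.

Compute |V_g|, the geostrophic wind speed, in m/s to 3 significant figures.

Coriolis parameter at 38°S:
f = 2Ω sin φ = 2 × 7.29×10⁻⁵ × sin 38° = 8.98×10⁻⁵ s⁻¹
In the Southern Hemisphere f is negative: f = −8.98×10⁻⁵ s⁻¹.
Component geostrophic relations (x east, y north):
u_g = −(1/(fρ)) ∂P/∂y,  v_g = (1/(fρ)) ∂P/∂x
u_g = −(−2.3×10⁻³)/(−8.98×10⁻⁵ × 1.16) = −22.1 m/s;  v_g = (−2.5×10⁻³)/(−8.98×10⁻⁵ × 1.16) = 24.0 m/s
|V_g| = √(u_g² + v_g²) = 32.6 m/s

32.6 m/s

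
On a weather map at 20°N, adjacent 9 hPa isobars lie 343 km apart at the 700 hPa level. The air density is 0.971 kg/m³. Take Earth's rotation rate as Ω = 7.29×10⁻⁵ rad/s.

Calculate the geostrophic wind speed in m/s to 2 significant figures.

Coriolis parameter at 20°N:
f = 2Ω sin φ = 2 × 7.29×10⁻⁵ × sin 20° = 4.99×10⁻⁵ s⁻¹
Pressure gradient: |∂P/∂n| = 900 Pa / 343000 m = 2.62×10⁻³ Pa/m
Geostrophic balance (pressure-gradient force = Coriolis force):
V_g = (1/(fρ)) |∂P/∂n| = 2.62×10⁻³ / (4.99×10⁻⁵ × 0.971) = 54.2 m/s

54 m/s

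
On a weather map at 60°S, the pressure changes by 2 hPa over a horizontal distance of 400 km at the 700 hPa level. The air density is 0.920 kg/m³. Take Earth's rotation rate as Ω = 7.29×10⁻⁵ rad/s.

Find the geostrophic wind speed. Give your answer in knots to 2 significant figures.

8.4 knots

Coriolis parameter at 60°S:
f = 2Ω sin φ = 2 × 7.29×10⁻⁵ × sin 60° = 1.26×10⁻⁴ s⁻¹
Pressure gradient: |∂P/∂n| = 200 Pa / 400000 m = 5.00×10⁻⁴ Pa/m
Geostrophic balance (pressure-gradient force = Coriolis force):
V_g = (1/(fρ)) |∂P/∂n| = 5.00×10⁻⁴ / (1.26×10⁻⁴ × 0.920) = 4.30 m/s
Converting: 4.30 m/s × 1.944 = 8.4 knots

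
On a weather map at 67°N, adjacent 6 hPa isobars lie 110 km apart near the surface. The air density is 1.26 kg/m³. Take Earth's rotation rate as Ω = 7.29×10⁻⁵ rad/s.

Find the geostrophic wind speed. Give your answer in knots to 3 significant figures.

Coriolis parameter at 67°N:
f = 2Ω sin φ = 2 × 7.29×10⁻⁵ × sin 67° = 1.34×10⁻⁴ s⁻¹
Pressure gradient: |∂P/∂n| = 600 Pa / 110000 m = 5.45×10⁻³ Pa/m
Geostrophic balance (pressure-gradient force = Coriolis force):
V_g = (1/(fρ)) |∂P/∂n| = 5.45×10⁻³ / (1.34×10⁻⁴ × 1.26) = 32.3 m/s
Converting: 32.3 m/s × 1.944 = 62.7 knots

62.7 knots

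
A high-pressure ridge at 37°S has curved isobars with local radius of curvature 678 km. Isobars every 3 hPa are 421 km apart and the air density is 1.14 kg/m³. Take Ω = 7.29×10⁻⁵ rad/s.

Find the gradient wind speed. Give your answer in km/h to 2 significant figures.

30 km/h

Coriolis parameter at 37°S:
f = 2Ω sin φ = 2 × 7.29×10⁻⁵ × sin 37° = 8.77×10⁻⁵ s⁻¹
Pressure gradient: |∂P/∂n| = 300 Pa / 421000 m = 7.13×10⁻⁴ Pa/m
Geostrophic speed: V_g = |∂P/∂n|/(fρ) = 7.13×10⁻⁴/(8.77×10⁻⁵ × 1.14) = 7.12 m/s
Around a high, pressure-gradient force acts outward with centrifugal, so Coriolis balances both:
fV = (1/ρ)|∂P/∂n| + V²/R  →  V² − fR·V + fR·V_g = 0
With fR = 8.77×10⁻⁵ × 678×10³ m = 59.5 m/s:
V = [fR − √((fR)² − 4 fR V_g)]/2 = [59.5 − √(59.5² − 4×59.5×7.12)]/2 = 8.27 m/s
Supergeostrophic (V > V_g = 7.12 m/s), as expected around a high.
Converting: 8.27 m/s × 3.6 = 30 km/h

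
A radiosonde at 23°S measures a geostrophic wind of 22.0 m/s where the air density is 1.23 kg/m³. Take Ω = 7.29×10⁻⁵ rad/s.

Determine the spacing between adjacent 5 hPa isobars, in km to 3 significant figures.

Coriolis parameter at 23°S:
f = 2Ω sin φ = 2 × 7.29×10⁻⁵ × sin 23° = 5.70×10⁻⁵ s⁻¹
Geostrophic balance rearranged: |∂P/∂n| = f ρ V_g
|∂P/∂n| = 5.70×10⁻⁵ × 1.23 × 22.0 = 1.54×10⁻³ Pa/m
Isobar spacing: Δn = ΔP/|∂P/∂n| = 500 Pa / 1.54×10⁻³ Pa/m = 324345 m ≈ 324 km

324 km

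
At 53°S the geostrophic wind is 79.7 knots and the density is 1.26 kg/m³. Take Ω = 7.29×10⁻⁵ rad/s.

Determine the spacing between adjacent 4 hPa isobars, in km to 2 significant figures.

Coriolis parameter at 53°S:
f = 2Ω sin φ = 2 × 7.29×10⁻⁵ × sin 53° = 1.16×10⁻⁴ s⁻¹
Wind speed in SI: 79.7 knots = 41.0 m/s
Geostrophic balance rearranged: |∂P/∂n| = f ρ V_g
|∂P/∂n| = 1.16×10⁻⁴ × 1.26 × 41.0 = 6.02×10⁻³ Pa/m
Isobar spacing: Δn = ΔP/|∂P/∂n| = 400 Pa / 6.02×10⁻³ Pa/m = 66495 m ≈ 66 km

66 km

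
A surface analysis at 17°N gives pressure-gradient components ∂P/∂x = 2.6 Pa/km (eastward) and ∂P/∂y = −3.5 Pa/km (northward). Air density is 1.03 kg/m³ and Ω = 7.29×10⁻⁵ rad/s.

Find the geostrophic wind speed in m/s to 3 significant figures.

Coriolis parameter at 17°N:
f = 2Ω sin φ = 2 × 7.29×10⁻⁵ × sin 17° = 4.26×10⁻⁵ s⁻¹
Component geostrophic relations (x east, y north):
u_g = −(1/(fρ)) ∂P/∂y,  v_g = (1/(fρ)) ∂P/∂x
u_g = −(−3.5×10⁻³)/(4.26×10⁻⁵ × 1.03) = 79.7 m/s;  v_g = (2.6×10⁻³)/(4.26×10⁻⁵ × 1.03) = 59.2 m/s
|V_g| = √(u_g² + v_g²) = 99.3 m/s

99.3 m/s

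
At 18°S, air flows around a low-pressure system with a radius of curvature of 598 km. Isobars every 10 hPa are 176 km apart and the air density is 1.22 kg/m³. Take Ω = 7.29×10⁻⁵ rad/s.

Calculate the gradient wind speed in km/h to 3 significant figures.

Coriolis parameter at 18°S:
f = 2Ω sin φ = 2 × 7.29×10⁻⁵ × sin 18° = 4.51×10⁻⁵ s⁻¹
Pressure gradient: |∂P/∂n| = 1000 Pa / 176000 m = 5.68×10⁻³ Pa/m
Geostrophic speed: V_g = |∂P/∂n|/(fρ) = 5.68×10⁻³/(4.51×10⁻⁵ × 1.22) = 103 m/s
Around a low, centrifugal force acts outward with Coriolis, so pressure-gradient force balances both:
(1/ρ)|∂P/∂n| = fV + V²/R  →  V² + fR·V − fR·V_g = 0
With fR = 4.51×10⁻⁵ × 598×10³ m = 26.9 m/s:
V = [−fR + √((fR)² + 4 fR V_g)]/2 = [−26.9 + √(26.9² + 4×26.9×103)]/2 = 41 m/s
Subgeostrophic (V < V_g = 103 m/s), as expected around a low.
Converting: 41 m/s × 3.6 = 148 km/h

148 km/h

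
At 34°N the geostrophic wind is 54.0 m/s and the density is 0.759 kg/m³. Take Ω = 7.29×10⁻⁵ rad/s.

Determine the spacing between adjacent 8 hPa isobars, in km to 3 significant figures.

Coriolis parameter at 34°N:
f = 2Ω sin φ = 2 × 7.29×10⁻⁵ × sin 34° = 8.15×10⁻⁵ s⁻¹
Geostrophic balance rearranged: |∂P/∂n| = f ρ V_g
|∂P/∂n| = 8.15×10⁻⁵ × 0.759 × 54.0 = 3.34×10⁻³ Pa/m
Isobar spacing: Δn = ΔP/|∂P/∂n| = 800 Pa / 3.34×10⁻³ Pa/m = 239406 m ≈ 239 km

239 km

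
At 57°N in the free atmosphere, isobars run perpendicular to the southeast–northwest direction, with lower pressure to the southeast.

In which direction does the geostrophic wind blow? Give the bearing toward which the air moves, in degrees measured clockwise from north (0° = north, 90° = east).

225°

The pressure-gradient force points toward the southeast (bearing 135°).
Geostrophic balance: in the Northern Hemisphere the Coriolis force deflects motion to the right, so the geostrophic wind blows 90° to the right of the pressure-gradient force (low pressure on the left).
Rotating 135° by 90° clockwise gives 225° — the wind blows toward the southwest.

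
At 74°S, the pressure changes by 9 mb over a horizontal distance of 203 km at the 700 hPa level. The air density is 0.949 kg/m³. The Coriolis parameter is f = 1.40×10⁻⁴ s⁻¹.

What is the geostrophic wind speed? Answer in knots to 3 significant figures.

64.9 knots

Pressure gradient: |∂P/∂n| = 900 Pa / 203000 m = 4.43×10⁻³ Pa/m
Geostrophic balance (pressure-gradient force = Coriolis force):
V_g = (1/(fρ)) |∂P/∂n| = 4.43×10⁻³ / (1.40×10⁻⁴ × 0.949) = 33.4 m/s
Converting: 33.4 m/s × 1.944 = 64.9 knots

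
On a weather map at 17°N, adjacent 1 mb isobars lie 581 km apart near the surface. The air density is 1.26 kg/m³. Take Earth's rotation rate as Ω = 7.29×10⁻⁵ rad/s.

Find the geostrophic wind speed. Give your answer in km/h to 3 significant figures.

11.5 km/h

Coriolis parameter at 17°N:
f = 2Ω sin φ = 2 × 7.29×10⁻⁵ × sin 17° = 4.26×10⁻⁵ s⁻¹
Pressure gradient: |∂P/∂n| = 100 Pa / 581000 m = 1.72×10⁻⁴ Pa/m
Geostrophic balance (pressure-gradient force = Coriolis force):
V_g = (1/(fρ)) |∂P/∂n| = 1.72×10⁻⁴ / (4.26×10⁻⁵ × 1.26) = 3.20 m/s
Converting: 3.20 m/s × 3.6 = 11.5 km/h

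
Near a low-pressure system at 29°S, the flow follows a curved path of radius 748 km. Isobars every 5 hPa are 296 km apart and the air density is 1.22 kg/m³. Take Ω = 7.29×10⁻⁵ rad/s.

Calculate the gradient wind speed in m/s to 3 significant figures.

15.2 m/s

Coriolis parameter at 29°S:
f = 2Ω sin φ = 2 × 7.29×10⁻⁵ × sin 29° = 7.07×10⁻⁵ s⁻¹
Pressure gradient: |∂P/∂n| = 500 Pa / 296000 m = 1.69×10⁻³ Pa/m
Geostrophic speed: V_g = |∂P/∂n|/(fρ) = 1.69×10⁻³/(7.07×10⁻⁵ × 1.22) = 19.6 m/s
Around a low, centrifugal force acts outward with Coriolis, so pressure-gradient force balances both:
(1/ρ)|∂P/∂n| = fV + V²/R  →  V² + fR·V − fR·V_g = 0
With fR = 7.07×10⁻⁵ × 748×10³ m = 52.9 m/s:
V = [−fR + √((fR)² + 4 fR V_g)]/2 = [−52.9 + √(52.9² + 4×52.9×19.6)]/2 = 15.2 m/s
Subgeostrophic (V < V_g = 19.6 m/s), as expected around a low.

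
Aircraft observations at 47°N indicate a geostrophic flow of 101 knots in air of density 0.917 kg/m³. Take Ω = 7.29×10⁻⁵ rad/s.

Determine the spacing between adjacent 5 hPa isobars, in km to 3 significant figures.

Coriolis parameter at 47°N:
f = 2Ω sin φ = 2 × 7.29×10⁻⁵ × sin 47° = 1.07×10⁻⁴ s⁻¹
Wind speed in SI: 101 knots = 52.0 m/s
Geostrophic balance rearranged: |∂P/∂n| = f ρ V_g
|∂P/∂n| = 1.07×10⁻⁴ × 0.917 × 52.0 = 5.08×10⁻³ Pa/m
Isobar spacing: Δn = ΔP/|∂P/∂n| = 500 Pa / 5.08×10⁻³ Pa/m = 98414 m ≈ 98.4 km

98.4 km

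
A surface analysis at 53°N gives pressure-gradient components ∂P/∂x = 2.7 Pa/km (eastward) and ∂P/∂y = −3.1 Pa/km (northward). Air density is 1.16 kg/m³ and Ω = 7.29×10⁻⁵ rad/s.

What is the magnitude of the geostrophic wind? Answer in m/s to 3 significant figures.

Coriolis parameter at 53°N:
f = 2Ω sin φ = 2 × 7.29×10⁻⁵ × sin 53° = 1.16×10⁻⁴ s⁻¹
Component geostrophic relations (x east, y north):
u_g = −(1/(fρ)) ∂P/∂y,  v_g = (1/(fρ)) ∂P/∂x
u_g = −(−3.1×10⁻³)/(1.16×10⁻⁴ × 1.16) = 23.0 m/s;  v_g = (2.7×10⁻³)/(1.16×10⁻⁴ × 1.16) = 20.0 m/s
|V_g| = √(u_g² + v_g²) = 30.4 m/s

30.4 m/s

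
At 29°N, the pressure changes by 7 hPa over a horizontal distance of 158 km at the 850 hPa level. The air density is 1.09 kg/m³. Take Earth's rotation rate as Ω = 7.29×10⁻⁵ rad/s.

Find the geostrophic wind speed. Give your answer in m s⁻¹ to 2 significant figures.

58 m s⁻¹

Coriolis parameter at 29°N:
f = 2Ω sin φ = 2 × 7.29×10⁻⁵ × sin 29° = 7.07×10⁻⁵ s⁻¹
Pressure gradient: |∂P/∂n| = 700 Pa / 158000 m = 4.43×10⁻³ Pa/m
Geostrophic balance (pressure-gradient force = Coriolis force):
V_g = (1/(fρ)) |∂P/∂n| = 4.43×10⁻³ / (7.07×10⁻⁵ × 1.09) = 57.5 m/s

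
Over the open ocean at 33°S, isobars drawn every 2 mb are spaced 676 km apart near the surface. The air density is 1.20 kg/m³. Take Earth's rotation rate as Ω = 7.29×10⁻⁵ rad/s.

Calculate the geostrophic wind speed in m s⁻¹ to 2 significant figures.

Coriolis parameter at 33°S:
f = 2Ω sin φ = 2 × 7.29×10⁻⁵ × sin 33° = 7.94×10⁻⁵ s⁻¹
Pressure gradient: |∂P/∂n| = 200 Pa / 676000 m = 2.96×10⁻⁴ Pa/m
Geostrophic balance (pressure-gradient force = Coriolis force):
V_g = (1/(fρ)) |∂P/∂n| = 2.96×10⁻⁴ / (7.94×10⁻⁵ × 1.20) = 3.10 m/s

3.1 m s⁻¹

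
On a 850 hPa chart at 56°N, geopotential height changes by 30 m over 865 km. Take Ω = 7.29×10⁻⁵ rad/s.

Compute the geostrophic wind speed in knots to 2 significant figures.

5.5 knots

Coriolis parameter at 56°N:
f = 2Ω sin φ = 2 × 7.29×10⁻⁵ × sin 56° = 1.21×10⁻⁴ s⁻¹
Height gradient: |∂Z/∂n| = 30 m / 865000 m = 3.47×10⁻⁵
On a pressure surface, geostrophic balance gives V_g = (g/f)|∂Z/∂n|:
V_g = 9.81 × 3.47×10⁻⁵ / 1.21×10⁻⁴ = 2.81 m/s
Converting: 2.81 m/s × 1.944 = 5.5 knots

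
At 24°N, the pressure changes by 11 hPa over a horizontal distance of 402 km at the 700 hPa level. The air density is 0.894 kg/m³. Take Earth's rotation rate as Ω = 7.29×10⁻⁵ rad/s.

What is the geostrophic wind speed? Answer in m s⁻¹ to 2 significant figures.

52 m s⁻¹

Coriolis parameter at 24°N:
f = 2Ω sin φ = 2 × 7.29×10⁻⁵ × sin 24° = 5.93×10⁻⁵ s⁻¹
Pressure gradient: |∂P/∂n| = 1100 Pa / 402000 m = 2.74×10⁻³ Pa/m
Geostrophic balance (pressure-gradient force = Coriolis force):
V_g = (1/(fρ)) |∂P/∂n| = 2.74×10⁻³ / (5.93×10⁻⁵ × 0.894) = 51.6 m/s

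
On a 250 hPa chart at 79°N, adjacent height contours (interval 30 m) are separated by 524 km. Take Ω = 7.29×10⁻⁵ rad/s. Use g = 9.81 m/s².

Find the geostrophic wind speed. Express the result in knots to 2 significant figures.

Coriolis parameter at 79°N:
f = 2Ω sin φ = 2 × 7.29×10⁻⁵ × sin 79° = 1.43×10⁻⁴ s⁻¹
Height gradient: |∂Z/∂n| = 30 m / 524000 m = 5.73×10⁻⁵
On a pressure surface, geostrophic balance gives V_g = (g/f)|∂Z/∂n|:
V_g = 9.81 × 5.73×10⁻⁵ / 1.43×10⁻⁴ = 3.92 m/s
Converting: 3.92 m/s × 1.944 = 7.6 knots

7.6 knots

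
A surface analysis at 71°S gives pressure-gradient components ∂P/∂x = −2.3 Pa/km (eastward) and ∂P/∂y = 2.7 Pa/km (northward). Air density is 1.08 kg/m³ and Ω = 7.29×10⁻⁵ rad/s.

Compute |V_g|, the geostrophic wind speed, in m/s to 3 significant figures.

Coriolis parameter at 71°S:
f = 2Ω sin φ = 2 × 7.29×10⁻⁵ × sin 71° = 1.38×10⁻⁴ s⁻¹
In the Southern Hemisphere f is negative: f = −1.38×10⁻⁴ s⁻¹.
Component geostrophic relations (x east, y north):
u_g = −(1/(fρ)) ∂P/∂y,  v_g = (1/(fρ)) ∂P/∂x
u_g = −(2.7×10⁻³)/(−1.38×10⁻⁴ × 1.08) = 18.1 m/s;  v_g = (−2.3×10⁻³)/(−1.38×10⁻⁴ × 1.08) = 15.4 m/s
|V_g| = √(u_g² + v_g²) = 23.8 m/s

23.8 m/s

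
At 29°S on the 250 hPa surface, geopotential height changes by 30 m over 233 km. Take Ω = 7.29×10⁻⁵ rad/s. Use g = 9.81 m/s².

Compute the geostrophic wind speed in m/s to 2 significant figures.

18 m/s

Coriolis parameter at 29°S:
f = 2Ω sin φ = 2 × 7.29×10⁻⁵ × sin 29° = 7.07×10⁻⁵ s⁻¹
Height gradient: |∂Z/∂n| = 30 m / 233000 m = 1.29×10⁻⁴
On a pressure surface, geostrophic balance gives V_g = (g/f)|∂Z/∂n|:
V_g = 9.81 × 1.29×10⁻⁴ / 7.07×10⁻⁵ = 17.9 m/s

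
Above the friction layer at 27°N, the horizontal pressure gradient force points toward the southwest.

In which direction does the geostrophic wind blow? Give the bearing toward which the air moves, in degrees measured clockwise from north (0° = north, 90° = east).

315°

The pressure-gradient force points toward the southwest (bearing 225°).
Geostrophic balance: in the Northern Hemisphere the Coriolis force deflects motion to the right, so the geostrophic wind blows 90° to the right of the pressure-gradient force (low pressure on the left).
Rotating 225° by 90° clockwise gives 315° — the wind blows toward the northwest.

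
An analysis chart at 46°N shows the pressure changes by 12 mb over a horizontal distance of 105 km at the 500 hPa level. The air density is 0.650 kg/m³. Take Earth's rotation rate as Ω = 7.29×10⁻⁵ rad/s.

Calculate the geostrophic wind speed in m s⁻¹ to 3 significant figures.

Coriolis parameter at 46°N:
f = 2Ω sin φ = 2 × 7.29×10⁻⁵ × sin 46° = 1.05×10⁻⁴ s⁻¹
Pressure gradient: |∂P/∂n| = 1200 Pa / 105000 m = 1.14×10⁻² Pa/m
Geostrophic balance (pressure-gradient force = Coriolis force):
V_g = (1/(fρ)) |∂P/∂n| = 1.14×10⁻² / (1.05×10⁻⁴ × 0.650) = 168 m/s

168 m s⁻¹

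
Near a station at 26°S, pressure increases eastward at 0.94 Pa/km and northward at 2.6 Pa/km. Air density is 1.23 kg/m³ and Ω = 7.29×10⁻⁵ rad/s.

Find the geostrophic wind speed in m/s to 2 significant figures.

Coriolis parameter at 26°S:
f = 2Ω sin φ = 2 × 7.29×10⁻⁵ × sin 26° = 6.39×10⁻⁵ s⁻¹
In the Southern Hemisphere f is negative: f = −6.39×10⁻⁵ s⁻¹.
Component geostrophic relations (x east, y north):
u_g = −(1/(fρ)) ∂P/∂y,  v_g = (1/(fρ)) ∂P/∂x
u_g = −(2.6×10⁻³)/(−6.39×10⁻⁵ × 1.23) = 33.1 m/s;  v_g = (0.94×10⁻³)/(−6.39×10⁻⁵ × 1.23) = −12.0 m/s
|V_g| = √(u_g² + v_g²) = 35.2 m/s

35 m/s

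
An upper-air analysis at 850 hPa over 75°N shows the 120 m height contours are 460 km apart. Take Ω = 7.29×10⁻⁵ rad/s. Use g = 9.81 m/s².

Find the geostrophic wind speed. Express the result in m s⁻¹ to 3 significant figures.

Coriolis parameter at 75°N:
f = 2Ω sin φ = 2 × 7.29×10⁻⁵ × sin 75° = 1.41×10⁻⁴ s⁻¹
Height gradient: |∂Z/∂n| = 120 m / 460000 m = 2.61×10⁻⁴
On a pressure surface, geostrophic balance gives V_g = (g/f)|∂Z/∂n|:
V_g = 9.81 × 2.61×10⁻⁴ / 1.41×10⁻⁴ = 18.2 m/s

18.2 m s⁻¹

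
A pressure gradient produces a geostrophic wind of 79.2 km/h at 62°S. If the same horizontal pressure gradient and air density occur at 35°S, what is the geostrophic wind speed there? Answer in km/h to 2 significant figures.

120 km/h

With the same pressure gradient and density, V_g ∝ 1/f ∝ 1/sin φ.
V₂ = V₁ · sin φ₁ / sin φ₂ = 79.2 × sin 62° / sin 35°
V₂ = 79.2 × 0.8829/0.5736 = 120 km/h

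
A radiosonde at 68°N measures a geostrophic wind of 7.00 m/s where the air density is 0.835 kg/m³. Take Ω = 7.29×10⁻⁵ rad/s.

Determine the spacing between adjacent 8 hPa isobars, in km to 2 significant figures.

1000 km

Coriolis parameter at 68°N:
f = 2Ω sin φ = 2 × 7.29×10⁻⁵ × sin 68° = 1.35×10⁻⁴ s⁻¹
Geostrophic balance rearranged: |∂P/∂n| = f ρ V_g
|∂P/∂n| = 1.35×10⁻⁴ × 0.835 × 7.00 = 7.90×10⁻⁴ Pa/m
Isobar spacing: Δn = ΔP/|∂P/∂n| = 800 Pa / 7.90×10⁻⁴ Pa/m = 1012470 m ≈ 1000 km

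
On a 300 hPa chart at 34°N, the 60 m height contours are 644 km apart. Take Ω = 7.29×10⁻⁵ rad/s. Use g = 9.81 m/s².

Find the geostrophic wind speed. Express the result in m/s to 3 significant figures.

Coriolis parameter at 34°N:
f = 2Ω sin φ = 2 × 7.29×10⁻⁵ × sin 34° = 8.15×10⁻⁵ s⁻¹
Height gradient: |∂Z/∂n| = 60 m / 644000 m = 9.32×10⁻⁵
On a pressure surface, geostrophic balance gives V_g = (g/f)|∂Z/∂n|:
V_g = 9.81 × 9.32×10⁻⁵ / 8.15×10⁻⁵ = 11.2 m/s

11.2 m/s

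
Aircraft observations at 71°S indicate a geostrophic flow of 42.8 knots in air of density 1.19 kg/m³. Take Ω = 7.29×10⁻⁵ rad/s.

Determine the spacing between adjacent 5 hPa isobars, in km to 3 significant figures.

Coriolis parameter at 71°S:
f = 2Ω sin φ = 2 × 7.29×10⁻⁵ × sin 71° = 1.38×10⁻⁴ s⁻¹
Wind speed in SI: 42.8 knots = 22.0 m/s
Geostrophic balance rearranged: |∂P/∂n| = f ρ V_g
|∂P/∂n| = 1.38×10⁻⁴ × 1.19 × 22.0 = 3.61×10⁻³ Pa/m
Isobar spacing: Δn = ΔP/|∂P/∂n| = 500 Pa / 3.61×10⁻³ Pa/m = 138425 m ≈ 138 km

138 km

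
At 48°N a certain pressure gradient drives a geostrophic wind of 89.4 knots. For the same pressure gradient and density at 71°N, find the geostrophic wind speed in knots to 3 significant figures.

With the same pressure gradient and density, V_g ∝ 1/f ∝ 1/sin φ.
V₂ = V₁ · sin φ₁ / sin φ₂ = 89.4 × sin 48° / sin 71°
V₂ = 89.4 × 0.7431/0.9455 = 70.3 knots

70.3 knots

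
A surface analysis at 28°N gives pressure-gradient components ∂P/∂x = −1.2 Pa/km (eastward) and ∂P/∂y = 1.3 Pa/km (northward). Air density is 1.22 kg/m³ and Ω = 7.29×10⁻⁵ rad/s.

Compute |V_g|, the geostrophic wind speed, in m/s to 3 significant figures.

Coriolis parameter at 28°N:
f = 2Ω sin φ = 2 × 7.29×10⁻⁵ × sin 28° = 6.84×10⁻⁵ s⁻¹
Component geostrophic relations (x east, y north):
u_g = −(1/(fρ)) ∂P/∂y,  v_g = (1/(fρ)) ∂P/∂x
u_g = −(1.3×10⁻³)/(6.84×10⁻⁵ × 1.22) = −15.6 m/s;  v_g = (−1.2×10⁻³)/(6.84×10⁻⁵ × 1.22) = −14.4 m/s
|V_g| = √(u_g² + v_g²) = 21.2 m/s

21.2 m/s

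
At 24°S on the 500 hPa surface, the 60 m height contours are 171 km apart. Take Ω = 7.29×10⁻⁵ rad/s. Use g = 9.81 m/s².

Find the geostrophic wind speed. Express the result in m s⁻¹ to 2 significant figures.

58 m s⁻¹

Coriolis parameter at 24°S:
f = 2Ω sin φ = 2 × 7.29×10⁻⁵ × sin 24° = 5.93×10⁻⁵ s⁻¹
Height gradient: |∂Z/∂n| = 60 m / 171000 m = 3.51×10⁻⁴
On a pressure surface, geostrophic balance gives V_g = (g/f)|∂Z/∂n|:
V_g = 9.81 × 3.51×10⁻⁴ / 5.93×10⁻⁵ = 58.0 m/s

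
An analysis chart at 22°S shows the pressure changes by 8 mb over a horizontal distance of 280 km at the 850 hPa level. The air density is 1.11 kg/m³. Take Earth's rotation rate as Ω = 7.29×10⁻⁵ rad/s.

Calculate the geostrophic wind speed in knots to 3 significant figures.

Coriolis parameter at 22°S:
f = 2Ω sin φ = 2 × 7.29×10⁻⁵ × sin 22° = 5.46×10⁻⁵ s⁻¹
Pressure gradient: |∂P/∂n| = 800 Pa / 280000 m = 2.86×10⁻³ Pa/m
Geostrophic balance (pressure-gradient force = Coriolis force):
V_g = (1/(fρ)) |∂P/∂n| = 2.86×10⁻³ / (5.46×10⁻⁵ × 1.11) = 47.1 m/s
Converting: 47.1 m/s × 1.944 = 91.6 knots

91.6 knots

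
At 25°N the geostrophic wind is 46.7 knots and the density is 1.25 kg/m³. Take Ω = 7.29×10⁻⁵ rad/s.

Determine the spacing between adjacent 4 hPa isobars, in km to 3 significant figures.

Coriolis parameter at 25°N:
f = 2Ω sin φ = 2 × 7.29×10⁻⁵ × sin 25° = 6.16×10⁻⁵ s⁻¹
Wind speed in SI: 46.7 knots = 24.0 m/s
Geostrophic balance rearranged: |∂P/∂n| = f ρ V_g
|∂P/∂n| = 6.16×10⁻⁵ × 1.25 × 24.0 = 1.85×10⁻³ Pa/m
Isobar spacing: Δn = ΔP/|∂P/∂n| = 400 Pa / 1.85×10⁻³ Pa/m = 216167 m ≈ 216 km

216 km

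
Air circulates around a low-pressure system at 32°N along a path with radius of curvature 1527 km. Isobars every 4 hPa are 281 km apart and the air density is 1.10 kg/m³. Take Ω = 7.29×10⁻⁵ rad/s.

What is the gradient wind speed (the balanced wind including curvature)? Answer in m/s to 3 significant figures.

14.9 m/s

Coriolis parameter at 32°N:
f = 2Ω sin φ = 2 × 7.29×10⁻⁵ × sin 32° = 7.73×10⁻⁵ s⁻¹
Pressure gradient: |∂P/∂n| = 400 Pa / 281000 m = 1.42×10⁻³ Pa/m
Geostrophic speed: V_g = |∂P/∂n|/(fρ) = 1.42×10⁻³/(7.73×10⁻⁵ × 1.10) = 16.7 m/s
Around a low, centrifugal force acts outward with Coriolis, so pressure-gradient force balances both:
(1/ρ)|∂P/∂n| = fV + V²/R  →  V² + fR·V − fR·V_g = 0
With fR = 7.73×10⁻⁵ × 1527×10³ m = 118 m/s:
V = [−fR + √((fR)² + 4 fR V_g)]/2 = [−118 + √(118² + 4×118×16.7)]/2 = 14.9 m/s
Subgeostrophic (V < V_g = 16.7 m/s), as expected around a low.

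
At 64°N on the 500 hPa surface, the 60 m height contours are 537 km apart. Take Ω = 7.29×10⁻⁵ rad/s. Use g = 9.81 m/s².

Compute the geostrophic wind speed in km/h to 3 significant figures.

Coriolis parameter at 64°N:
f = 2Ω sin φ = 2 × 7.29×10⁻⁵ × sin 64° = 1.31×10⁻⁴ s⁻¹
Height gradient: |∂Z/∂n| = 60 m / 537000 m = 1.12×10⁻⁴
On a pressure surface, geostrophic balance gives V_g = (g/f)|∂Z/∂n|:
V_g = 9.81 × 1.12×10⁻⁴ / 1.31×10⁻⁴ = 8.36 m/s
Converting: 8.36 m/s × 3.6 = 30.1 km/h

30.1 km/h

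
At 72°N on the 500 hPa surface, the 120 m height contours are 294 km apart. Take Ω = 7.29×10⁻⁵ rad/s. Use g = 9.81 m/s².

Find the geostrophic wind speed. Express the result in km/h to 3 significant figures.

104 km/h

Coriolis parameter at 72°N:
f = 2Ω sin φ = 2 × 7.29×10⁻⁵ × sin 72° = 1.39×10⁻⁴ s⁻¹
Height gradient: |∂Z/∂n| = 120 m / 294000 m = 4.08×10⁻⁴
On a pressure surface, geostrophic balance gives V_g = (g/f)|∂Z/∂n|:
V_g = 9.81 × 4.08×10⁻⁴ / 1.39×10⁻⁴ = 28.9 m/s
Converting: 28.9 m/s × 3.6 = 104 km/h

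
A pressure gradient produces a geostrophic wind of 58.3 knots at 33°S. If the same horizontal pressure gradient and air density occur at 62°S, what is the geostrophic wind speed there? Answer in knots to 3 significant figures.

With the same pressure gradient and density, V_g ∝ 1/f ∝ 1/sin φ.
V₂ = V₁ · sin φ₁ / sin φ₂ = 58.3 × sin 33° / sin 62°
V₂ = 58.3 × 0.5446/0.8829 = 36.0 knots

36.0 knots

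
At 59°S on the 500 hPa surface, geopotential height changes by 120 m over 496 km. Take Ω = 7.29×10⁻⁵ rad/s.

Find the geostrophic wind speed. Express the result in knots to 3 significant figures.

36.9 knots

Coriolis parameter at 59°S:
f = 2Ω sin φ = 2 × 7.29×10⁻⁵ × sin 59° = 1.25×10⁻⁴ s⁻¹
Height gradient: |∂Z/∂n| = 120 m / 496000 m = 2.42×10⁻⁴
On a pressure surface, geostrophic balance gives V_g = (g/f)|∂Z/∂n|:
V_g = 9.81 × 2.42×10⁻⁴ / 1.25×10⁻⁴ = 19.0 m/s
Converting: 19.0 m/s × 1.944 = 36.9 knots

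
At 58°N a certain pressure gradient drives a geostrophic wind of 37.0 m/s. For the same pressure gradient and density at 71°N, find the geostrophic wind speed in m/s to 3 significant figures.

33.2 m/s

With the same pressure gradient and density, V_g ∝ 1/f ∝ 1/sin φ.
V₂ = V₁ · sin φ₁ / sin φ₂ = 37.0 × sin 58° / sin 71°
V₂ = 37.0 × 0.8480/0.9455 = 33.2 m/s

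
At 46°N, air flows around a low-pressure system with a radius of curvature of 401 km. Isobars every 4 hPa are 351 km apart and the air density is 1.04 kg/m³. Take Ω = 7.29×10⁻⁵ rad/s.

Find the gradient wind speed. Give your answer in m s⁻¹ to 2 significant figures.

Coriolis parameter at 46°N:
f = 2Ω sin φ = 2 × 7.29×10⁻⁵ × sin 46° = 1.05×10⁻⁴ s⁻¹
Pressure gradient: |∂P/∂n| = 400 Pa / 351000 m = 1.14×10⁻³ Pa/m
Geostrophic speed: V_g = |∂P/∂n|/(fρ) = 1.14×10⁻³/(1.05×10⁻⁴ × 1.04) = 10.4 m/s
Around a low, centrifugal force acts outward with Coriolis, so pressure-gradient force balances both:
(1/ρ)|∂P/∂n| = fV + V²/R  →  V² + fR·V − fR·V_g = 0
With fR = 1.05×10⁻⁴ × 401×10³ m = 42.1 m/s:
V = [−fR + √((fR)² + 4 fR V_g)]/2 = [−42.1 + √(42.1² + 4×42.1×10.4)]/2 = 8.66 m/s
Subgeostrophic (V < V_g = 10.4 m/s), as expected around a low.

8.7 m s⁻¹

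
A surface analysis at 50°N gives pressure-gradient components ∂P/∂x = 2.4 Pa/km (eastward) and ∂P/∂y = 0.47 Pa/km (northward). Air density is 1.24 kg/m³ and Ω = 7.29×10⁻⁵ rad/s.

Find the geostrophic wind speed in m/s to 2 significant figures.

18 m/s

Coriolis parameter at 50°N:
f = 2Ω sin φ = 2 × 7.29×10⁻⁵ × sin 50° = 1.12×10⁻⁴ s⁻¹
Component geostrophic relations (x east, y north):
u_g = −(1/(fρ)) ∂P/∂y,  v_g = (1/(fρ)) ∂P/∂x
u_g = −(0.47×10⁻³)/(1.12×10⁻⁴ × 1.24) = −3.39 m/s;  v_g = (2.4×10⁻³)/(1.12×10⁻⁴ × 1.24) = 17.3 m/s
|V_g| = √(u_g² + v_g²) = 17.7 m/s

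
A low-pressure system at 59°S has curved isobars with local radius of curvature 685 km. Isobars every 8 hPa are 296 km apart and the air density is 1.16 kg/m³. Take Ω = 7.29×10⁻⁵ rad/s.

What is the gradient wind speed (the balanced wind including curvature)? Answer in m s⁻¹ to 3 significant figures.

Coriolis parameter at 59°S:
f = 2Ω sin φ = 2 × 7.29×10⁻⁵ × sin 59° = 1.25×10⁻⁴ s⁻¹
Pressure gradient: |∂P/∂n| = 800 Pa / 296000 m = 2.70×10⁻³ Pa/m
Geostrophic speed: V_g = |∂P/∂n|/(fρ) = 2.70×10⁻³/(1.25×10⁻⁴ × 1.16) = 18.6 m/s
Around a low, centrifugal force acts outward with Coriolis, so pressure-gradient force balances both:
(1/ρ)|∂P/∂n| = fV + V²/R  →  V² + fR·V − fR·V_g = 0
With fR = 1.25×10⁻⁴ × 685×10³ m = 85.6 m/s:
V = [−fR + √((fR)² + 4 fR V_g)]/2 = [−85.6 + √(85.6² + 4×85.6×18.6)]/2 = 15.7 m/s
Subgeostrophic (V < V_g = 18.6 m/s), as expected around a low.

15.7 m s⁻¹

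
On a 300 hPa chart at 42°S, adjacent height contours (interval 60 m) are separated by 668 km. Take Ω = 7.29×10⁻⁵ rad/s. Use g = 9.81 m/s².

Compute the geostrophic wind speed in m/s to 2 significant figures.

Coriolis parameter at 42°S:
f = 2Ω sin φ = 2 × 7.29×10⁻⁵ × sin 42° = 9.76×10⁻⁵ s⁻¹
Height gradient: |∂Z/∂n| = 60 m / 668000 m = 8.98×10⁻⁵
On a pressure surface, geostrophic balance gives V_g = (g/f)|∂Z/∂n|:
V_g = 9.81 × 8.98×10⁻⁵ / 9.76×10⁻⁵ = 9.03 m/s

9.0 m/s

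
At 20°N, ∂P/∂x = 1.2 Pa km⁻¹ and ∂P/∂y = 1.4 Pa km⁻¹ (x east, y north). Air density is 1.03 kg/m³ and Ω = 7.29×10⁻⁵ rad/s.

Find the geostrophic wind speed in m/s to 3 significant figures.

Coriolis parameter at 20°N:
f = 2Ω sin φ = 2 × 7.29×10⁻⁵ × sin 20° = 4.99×10⁻⁵ s⁻¹
Component geostrophic relations (x east, y north):
u_g = −(1/(fρ)) ∂P/∂y,  v_g = (1/(fρ)) ∂P/∂x
u_g = −(1.4×10⁻³)/(4.99×10⁻⁵ × 1.03) = −27.3 m/s;  v_g = (1.2×10⁻³)/(4.99×10⁻⁵ × 1.03) = 23.4 m/s
|V_g| = √(u_g² + v_g²) = 35.9 m/s

35.9 m/s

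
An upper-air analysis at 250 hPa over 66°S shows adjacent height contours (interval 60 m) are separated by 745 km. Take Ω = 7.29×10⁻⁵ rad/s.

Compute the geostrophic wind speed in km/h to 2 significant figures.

Coriolis parameter at 66°S:
f = 2Ω sin φ = 2 × 7.29×10⁻⁵ × sin 66° = 1.33×10⁻⁴ s⁻¹
Height gradient: |∂Z/∂n| = 60 m / 745000 m = 8.05×10⁻⁵
On a pressure surface, geostrophic balance gives V_g = (g/f)|∂Z/∂n|:
V_g = 9.81 × 8.05×10⁻⁵ / 1.33×10⁻⁴ = 5.93 m/s
Converting: 5.93 m/s × 3.6 = 21 km/h

21 km/h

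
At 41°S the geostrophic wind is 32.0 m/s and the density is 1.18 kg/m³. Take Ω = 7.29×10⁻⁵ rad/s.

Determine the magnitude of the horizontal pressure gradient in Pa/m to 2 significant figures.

Coriolis parameter at 41°S:
f = 2Ω sin φ = 2 × 7.29×10⁻⁵ × sin 41° = 9.57×10⁻⁵ s⁻¹
Geostrophic balance rearranged: |∂P/∂n| = f ρ V_g
|∂P/∂n| = 9.57×10⁻⁵ × 1.18 × 32.0 = 3.61×10⁻³ Pa/m

3.6×10⁻³ Pa/m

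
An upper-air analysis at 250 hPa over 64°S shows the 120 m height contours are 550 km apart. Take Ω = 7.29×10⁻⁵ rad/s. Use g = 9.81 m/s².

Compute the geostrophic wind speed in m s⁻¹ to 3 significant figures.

16.3 m s⁻¹

Coriolis parameter at 64°S:
f = 2Ω sin φ = 2 × 7.29×10⁻⁵ × sin 64° = 1.31×10⁻⁴ s⁻¹
Height gradient: |∂Z/∂n| = 120 m / 550000 m = 2.18×10⁻⁴
On a pressure surface, geostrophic balance gives V_g = (g/f)|∂Z/∂n|:
V_g = 9.81 × 2.18×10⁻⁴ / 1.31×10⁻⁴ = 16.3 m/s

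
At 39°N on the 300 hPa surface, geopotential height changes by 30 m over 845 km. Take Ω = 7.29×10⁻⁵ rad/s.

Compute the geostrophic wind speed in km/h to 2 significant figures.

14 km/h

Coriolis parameter at 39°N:
f = 2Ω sin φ = 2 × 7.29×10⁻⁵ × sin 39° = 9.18×10⁻⁵ s⁻¹
Height gradient: |∂Z/∂n| = 30 m / 845000 m = 3.55×10⁻⁵
On a pressure surface, geostrophic balance gives V_g = (g/f)|∂Z/∂n|:
V_g = 9.81 × 3.55×10⁻⁵ / 9.18×10⁻⁵ = 3.80 m/s
Converting: 3.80 m/s × 3.6 = 14 km/h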